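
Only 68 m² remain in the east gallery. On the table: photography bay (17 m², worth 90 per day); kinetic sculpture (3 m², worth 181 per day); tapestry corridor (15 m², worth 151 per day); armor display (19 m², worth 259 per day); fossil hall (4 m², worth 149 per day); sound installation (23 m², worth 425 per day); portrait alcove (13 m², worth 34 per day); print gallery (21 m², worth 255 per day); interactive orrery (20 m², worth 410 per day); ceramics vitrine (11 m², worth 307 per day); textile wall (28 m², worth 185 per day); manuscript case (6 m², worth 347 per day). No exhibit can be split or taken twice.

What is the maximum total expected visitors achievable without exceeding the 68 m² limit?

Kinetic sculpture + fossil hall + sound installation + interactive orrery + ceramics vitrine + manuscript case uses 67 of the 68 m² and totals 1819.
Next best is kinetic sculpture + sound installation + interactive orrery + ceramics vitrine + manuscript case at 1670 (63 m²) — short by 149.

1819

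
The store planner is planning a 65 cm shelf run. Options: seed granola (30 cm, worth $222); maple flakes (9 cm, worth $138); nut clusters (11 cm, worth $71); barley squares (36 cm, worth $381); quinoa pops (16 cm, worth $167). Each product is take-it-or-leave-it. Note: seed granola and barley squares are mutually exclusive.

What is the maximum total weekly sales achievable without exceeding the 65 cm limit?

686

Density check — maple flakes 15.33, barley squares 10.58, quinoa pops 10.44 are the best per cm.
Maple flakes + barley squares + quinoa pops uses 61 of the 65 cm and totals 686.
The closest alternative, nut clusters + barley squares + quinoa pops, reaches only 619.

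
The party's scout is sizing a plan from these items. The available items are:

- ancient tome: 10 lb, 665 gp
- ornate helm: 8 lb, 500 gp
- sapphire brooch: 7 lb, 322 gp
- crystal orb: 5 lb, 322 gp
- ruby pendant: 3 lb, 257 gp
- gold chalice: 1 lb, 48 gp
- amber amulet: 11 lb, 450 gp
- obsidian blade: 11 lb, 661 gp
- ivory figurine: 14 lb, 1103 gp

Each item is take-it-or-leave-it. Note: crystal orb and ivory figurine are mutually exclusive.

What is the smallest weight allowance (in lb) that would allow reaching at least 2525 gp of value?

Minimise lb subject to total value ≥ 2525.
Taking ancient tome + ornate helm + ruby pendant + ivory figurine gives 2525 (≥ 2525) for 35 lb.
Below 35 lb the best achievable stays under 2525.

35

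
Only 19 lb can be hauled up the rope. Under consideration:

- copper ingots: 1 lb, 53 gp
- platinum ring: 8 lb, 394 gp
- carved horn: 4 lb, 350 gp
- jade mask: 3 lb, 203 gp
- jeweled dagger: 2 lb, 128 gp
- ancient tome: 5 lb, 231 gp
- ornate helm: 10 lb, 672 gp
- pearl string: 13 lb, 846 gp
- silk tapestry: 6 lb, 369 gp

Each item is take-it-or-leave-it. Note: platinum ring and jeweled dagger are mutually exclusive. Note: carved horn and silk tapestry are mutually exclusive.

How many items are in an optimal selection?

4

The maximum value within 19 lb is 1353.
carved horn + jade mask + jeweled dagger + ornate helm hits 1353 at 19 lb.
Every optimal selection uses 4 items.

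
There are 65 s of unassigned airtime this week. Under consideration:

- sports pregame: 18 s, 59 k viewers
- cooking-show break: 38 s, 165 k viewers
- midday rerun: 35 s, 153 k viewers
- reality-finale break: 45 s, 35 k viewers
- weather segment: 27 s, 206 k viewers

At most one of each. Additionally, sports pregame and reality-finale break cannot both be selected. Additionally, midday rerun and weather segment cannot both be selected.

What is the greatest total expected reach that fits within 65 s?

371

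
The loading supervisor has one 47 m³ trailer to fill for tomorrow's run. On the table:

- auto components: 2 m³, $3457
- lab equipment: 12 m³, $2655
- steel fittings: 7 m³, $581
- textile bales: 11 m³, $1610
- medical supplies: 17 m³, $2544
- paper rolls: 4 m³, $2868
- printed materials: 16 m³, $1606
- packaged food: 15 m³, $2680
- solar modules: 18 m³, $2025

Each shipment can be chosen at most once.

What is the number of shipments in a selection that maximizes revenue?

5

Optimal total is 13270.
One optimal bundle: auto components + lab equipment + textile bales + paper rolls + packaged food (44 m³).
Every optimal selection uses 5 shipments.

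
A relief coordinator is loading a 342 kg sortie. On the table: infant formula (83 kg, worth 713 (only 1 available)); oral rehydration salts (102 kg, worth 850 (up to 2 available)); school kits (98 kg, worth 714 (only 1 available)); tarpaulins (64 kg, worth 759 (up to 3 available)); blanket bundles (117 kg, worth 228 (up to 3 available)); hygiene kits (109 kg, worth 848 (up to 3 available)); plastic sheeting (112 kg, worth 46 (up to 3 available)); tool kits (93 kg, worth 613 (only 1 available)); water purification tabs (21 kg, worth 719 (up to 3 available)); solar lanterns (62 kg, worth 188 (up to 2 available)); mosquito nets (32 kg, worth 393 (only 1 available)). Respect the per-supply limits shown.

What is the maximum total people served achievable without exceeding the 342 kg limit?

A density-first pass picks 3×tarpaulins + 3×water purification tabs + mosquito nets — 4827 at 287 kg.
The 32 kg tied up in mosquito nets is better spent on infant formula — total rises to 5147 (338 kg).

5147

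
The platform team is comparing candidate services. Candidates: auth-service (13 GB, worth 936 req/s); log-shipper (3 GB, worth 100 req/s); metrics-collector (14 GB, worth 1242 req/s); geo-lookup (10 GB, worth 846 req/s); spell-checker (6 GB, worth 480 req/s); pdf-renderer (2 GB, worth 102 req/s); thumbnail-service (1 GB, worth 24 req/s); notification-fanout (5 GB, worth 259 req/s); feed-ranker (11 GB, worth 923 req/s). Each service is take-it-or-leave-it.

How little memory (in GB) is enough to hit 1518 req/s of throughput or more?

20

Need the lightest bundle worth ≥ 1518.
metrics-collector + spell-checker reaches 1722 using 20 GB.
Any bundle with less than 20 GB falls short of 1518.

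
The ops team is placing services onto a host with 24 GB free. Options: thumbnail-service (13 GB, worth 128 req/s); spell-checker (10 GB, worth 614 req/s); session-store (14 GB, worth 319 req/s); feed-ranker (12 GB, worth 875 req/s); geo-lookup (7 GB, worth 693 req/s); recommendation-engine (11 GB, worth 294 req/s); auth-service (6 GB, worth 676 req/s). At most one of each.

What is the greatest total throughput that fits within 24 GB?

Best packing: spell-checker + geo-lookup + auth-service — 23 GB, 1983 total.
Runner-up geo-lookup + recommendation-engine + auth-service tops out at 1663.

1983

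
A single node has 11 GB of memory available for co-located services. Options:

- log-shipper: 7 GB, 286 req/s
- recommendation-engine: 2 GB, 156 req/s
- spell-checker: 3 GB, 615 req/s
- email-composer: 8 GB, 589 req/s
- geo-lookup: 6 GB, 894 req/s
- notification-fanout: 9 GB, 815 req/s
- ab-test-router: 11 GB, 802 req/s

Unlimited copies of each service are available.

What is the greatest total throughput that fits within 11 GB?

2001

Ranking by ratio (throughput/GB): spell-checker 205.00, geo-lookup 149.00, notification-fanout 90.56, recommendation-engine 78.00.
Recommendation-engine + 3×spell-checker uses 11 of the 11 GB and totals 2001.
Nothing else within 11 GB beats 2001.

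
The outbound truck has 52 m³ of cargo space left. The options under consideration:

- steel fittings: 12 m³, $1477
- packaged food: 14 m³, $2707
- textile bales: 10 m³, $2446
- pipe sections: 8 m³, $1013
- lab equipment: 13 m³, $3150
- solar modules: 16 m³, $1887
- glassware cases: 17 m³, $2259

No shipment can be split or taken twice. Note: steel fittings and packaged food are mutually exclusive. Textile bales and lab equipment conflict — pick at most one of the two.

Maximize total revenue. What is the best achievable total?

9129

Taking packaged food + pipe sections + lab equipment + glassware cases: 52 m³ used, 9129 in revenue.
Every other selection either busts 52 m³ or breaks a pairing rule or fails to beat 9129.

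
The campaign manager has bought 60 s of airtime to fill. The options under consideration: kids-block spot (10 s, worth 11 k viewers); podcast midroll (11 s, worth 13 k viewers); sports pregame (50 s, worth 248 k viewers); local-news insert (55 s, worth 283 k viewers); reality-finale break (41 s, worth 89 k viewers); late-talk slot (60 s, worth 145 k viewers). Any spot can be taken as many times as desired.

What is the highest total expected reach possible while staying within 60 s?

The ratio ordering already packs tightly: local-news insert, 55 s, 283.

283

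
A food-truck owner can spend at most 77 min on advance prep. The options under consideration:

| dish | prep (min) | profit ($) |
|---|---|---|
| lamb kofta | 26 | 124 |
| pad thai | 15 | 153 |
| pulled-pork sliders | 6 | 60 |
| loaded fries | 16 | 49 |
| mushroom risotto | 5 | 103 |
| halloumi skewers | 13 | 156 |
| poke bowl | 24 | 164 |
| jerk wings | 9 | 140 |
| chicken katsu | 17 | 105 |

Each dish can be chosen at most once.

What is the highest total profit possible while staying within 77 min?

776

Pad thai + pulled-pork sliders + mushroom risotto + halloumi skewers + poke bowl + jerk wings uses 72 of the 77 min and totals 776.
Runner-up lamb kofta + pad thai + pulled-pork sliders + mushroom risotto + halloumi skewers + jerk wings tops out at 736.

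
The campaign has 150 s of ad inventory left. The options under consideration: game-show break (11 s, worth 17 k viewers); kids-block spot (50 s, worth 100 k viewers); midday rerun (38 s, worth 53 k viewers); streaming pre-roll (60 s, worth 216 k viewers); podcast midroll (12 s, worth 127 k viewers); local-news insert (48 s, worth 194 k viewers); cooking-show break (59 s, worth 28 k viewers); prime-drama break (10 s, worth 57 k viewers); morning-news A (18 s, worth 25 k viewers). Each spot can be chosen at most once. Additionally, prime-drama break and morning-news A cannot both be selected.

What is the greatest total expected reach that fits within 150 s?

Taking game-show break + streaming pre-roll + podcast midroll + local-news insert + prime-drama break: 141 s used, 611 in expected reach.
Nothing else feasible within 150 s beats 611.

611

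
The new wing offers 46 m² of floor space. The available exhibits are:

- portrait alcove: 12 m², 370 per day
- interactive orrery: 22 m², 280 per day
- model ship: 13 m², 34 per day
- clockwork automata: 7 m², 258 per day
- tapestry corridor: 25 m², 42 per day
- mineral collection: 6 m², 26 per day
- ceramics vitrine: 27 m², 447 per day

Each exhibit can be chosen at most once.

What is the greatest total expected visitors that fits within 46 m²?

1075

Density check — clockwork automata 36.86, portrait alcove 30.83, ceramics vitrine 16.56 are the best per m².
Portrait alcove + clockwork automata + ceramics vitrine uses 46 of the 46 m² and totals 1075.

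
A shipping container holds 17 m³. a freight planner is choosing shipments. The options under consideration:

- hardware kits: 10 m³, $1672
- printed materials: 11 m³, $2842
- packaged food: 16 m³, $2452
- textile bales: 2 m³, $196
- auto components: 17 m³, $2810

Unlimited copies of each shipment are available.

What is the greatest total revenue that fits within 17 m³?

3430

The ratio ordering already packs tightly: printed materials + 3×textile bales, 17 m³, 3430.
Nothing else within 17 m³ beats 3430.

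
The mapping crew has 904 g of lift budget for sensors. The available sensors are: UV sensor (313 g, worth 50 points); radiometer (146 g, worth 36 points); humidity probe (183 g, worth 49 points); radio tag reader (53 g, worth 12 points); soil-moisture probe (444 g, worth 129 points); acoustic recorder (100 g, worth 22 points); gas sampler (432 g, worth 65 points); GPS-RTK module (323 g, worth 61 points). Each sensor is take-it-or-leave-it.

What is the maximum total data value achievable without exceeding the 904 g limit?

236

Greedy by ratio would take radiometer + humidity probe + radio tag reader + soil-moisture probe: 826 g used, total 226.
Replace radio tag reader with acoustic recorder: the trade gains 10 net, giving 236 at 873 g.
Nothing else within 904 g beats 236.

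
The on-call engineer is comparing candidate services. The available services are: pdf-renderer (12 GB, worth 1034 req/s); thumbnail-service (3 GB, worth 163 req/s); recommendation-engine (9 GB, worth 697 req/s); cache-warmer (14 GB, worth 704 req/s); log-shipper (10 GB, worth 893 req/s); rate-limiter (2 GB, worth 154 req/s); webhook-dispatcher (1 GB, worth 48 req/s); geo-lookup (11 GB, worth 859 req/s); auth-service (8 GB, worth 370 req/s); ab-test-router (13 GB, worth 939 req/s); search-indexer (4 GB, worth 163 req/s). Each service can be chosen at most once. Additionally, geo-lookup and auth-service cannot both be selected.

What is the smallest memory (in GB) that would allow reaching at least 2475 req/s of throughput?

31

Look for the lowest-memory combination reaching 2475.
Taking pdf-renderer + recommendation-engine + log-shipper gives 2624 (≥ 2475) for 31 GB.
No combination under 31 GB hits 2475.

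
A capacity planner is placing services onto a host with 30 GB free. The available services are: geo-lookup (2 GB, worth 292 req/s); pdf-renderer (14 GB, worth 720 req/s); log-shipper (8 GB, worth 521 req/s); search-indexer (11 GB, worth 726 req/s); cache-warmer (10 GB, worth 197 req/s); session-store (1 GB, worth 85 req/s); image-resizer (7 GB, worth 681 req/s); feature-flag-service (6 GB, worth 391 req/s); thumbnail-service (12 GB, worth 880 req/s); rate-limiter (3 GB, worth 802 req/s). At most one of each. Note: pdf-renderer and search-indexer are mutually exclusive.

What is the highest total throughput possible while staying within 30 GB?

Ranking by ratio (throughput/GB): rate-limiter 267.33, geo-lookup 146.00, image-resizer 97.29, session-store 85.00.
Greedy by ratio would take geo-lookup + session-store + image-resizer + thumbnail-service + rate-limiter: 25 GB used, total 2740.
Dropping session-store frees 1 GB; slotting in feature-flag-service (6 GB) lifts the total to 3046 at 30 GB.

3046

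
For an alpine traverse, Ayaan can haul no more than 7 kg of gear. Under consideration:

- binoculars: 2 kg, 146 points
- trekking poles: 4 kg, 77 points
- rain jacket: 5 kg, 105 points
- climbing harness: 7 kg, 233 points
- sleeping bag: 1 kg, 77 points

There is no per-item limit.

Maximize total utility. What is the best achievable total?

Ranking by ratio (utility/kg): sleeping bag 77.00, binoculars 73.00, climbing harness 33.29.
7×sleeping bag uses 7 of the 7 kg and totals 539.
Every other selection either busts 7 kg or fails to beat 539.

539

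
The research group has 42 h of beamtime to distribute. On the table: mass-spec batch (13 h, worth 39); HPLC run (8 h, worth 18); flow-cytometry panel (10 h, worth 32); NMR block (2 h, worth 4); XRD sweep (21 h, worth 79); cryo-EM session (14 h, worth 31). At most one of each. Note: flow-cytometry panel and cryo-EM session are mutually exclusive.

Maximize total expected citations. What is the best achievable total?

Taking the top-ratio experiments first gives HPLC run + flow-cytometry panel + NMR block + XRD sweep for 133 (41 h).
Dropping flow-cytometry panel and NMR block frees 12 h; slotting in mass-spec batch (13 h) lifts the total to 136 at 42 h.
Nothing else feasible within 42 h beats 136.

136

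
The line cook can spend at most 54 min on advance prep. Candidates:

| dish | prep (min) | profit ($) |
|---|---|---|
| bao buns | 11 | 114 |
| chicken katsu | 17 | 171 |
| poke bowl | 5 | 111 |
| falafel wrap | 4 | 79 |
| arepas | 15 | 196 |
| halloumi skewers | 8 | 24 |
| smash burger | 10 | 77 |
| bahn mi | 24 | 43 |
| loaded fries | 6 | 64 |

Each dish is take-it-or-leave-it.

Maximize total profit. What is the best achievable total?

671

Greedy by ratio would take bao buns + poke bowl + falafel wrap + arepas + smash burger + loaded fries: 51 min used, total 641.
Dropping smash burger and loaded fries frees 16 min; slotting in chicken katsu (17 min) lifts the total to 671 at 52 min.
Next best is bao buns + chicken katsu + poke bowl + arepas + loaded fries at 656 (54 min) — short by 15.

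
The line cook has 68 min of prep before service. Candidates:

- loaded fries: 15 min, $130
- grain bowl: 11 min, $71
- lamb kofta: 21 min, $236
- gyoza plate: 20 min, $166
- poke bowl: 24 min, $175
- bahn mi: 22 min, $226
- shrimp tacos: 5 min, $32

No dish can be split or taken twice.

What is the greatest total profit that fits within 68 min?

660

The ratio heuristic lands on loaded fries + lamb kofta + bahn mi + shrimp tacos (624) but leaves 5 min idle.
Dropping loaded fries frees 15 min; slotting in gyoza plate (20 min) lifts the total to 660 at 68 min.
The closest alternative, lamb kofta + poke bowl + bahn mi, reaches only 637.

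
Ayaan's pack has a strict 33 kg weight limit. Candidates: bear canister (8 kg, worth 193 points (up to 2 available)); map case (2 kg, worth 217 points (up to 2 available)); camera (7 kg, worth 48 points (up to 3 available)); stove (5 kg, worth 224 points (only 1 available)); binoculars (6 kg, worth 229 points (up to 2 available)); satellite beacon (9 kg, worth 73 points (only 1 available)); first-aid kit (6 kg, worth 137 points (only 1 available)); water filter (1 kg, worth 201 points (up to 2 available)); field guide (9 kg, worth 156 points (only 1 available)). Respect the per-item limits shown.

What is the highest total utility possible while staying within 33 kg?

Bear canister + 2×map case + stove + 2×binoculars + 2×water filter uses 31 of the 33 kg and totals 1711.

1711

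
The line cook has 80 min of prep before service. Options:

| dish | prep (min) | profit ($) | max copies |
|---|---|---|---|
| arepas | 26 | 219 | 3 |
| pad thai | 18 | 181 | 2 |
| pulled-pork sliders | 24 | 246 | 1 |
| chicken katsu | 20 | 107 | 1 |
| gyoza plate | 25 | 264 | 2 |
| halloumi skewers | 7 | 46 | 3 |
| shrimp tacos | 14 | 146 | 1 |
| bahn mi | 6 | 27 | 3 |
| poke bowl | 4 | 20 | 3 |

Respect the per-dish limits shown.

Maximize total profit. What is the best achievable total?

801

By profit per min: gyoza plate 10.56, shrimp tacos 10.43, pulled-pork sliders 10.25, pad thai 10.06 lead.
A density-first pass picks 2×gyoza plate + 2×halloumi skewers + shrimp tacos — 766 at 78 min.
Dropping 2×halloumi skewers and shrimp tacos frees 28 min; slotting in pulled-pork sliders + bahn mi (30 min) lifts the total to 801 at 80 min.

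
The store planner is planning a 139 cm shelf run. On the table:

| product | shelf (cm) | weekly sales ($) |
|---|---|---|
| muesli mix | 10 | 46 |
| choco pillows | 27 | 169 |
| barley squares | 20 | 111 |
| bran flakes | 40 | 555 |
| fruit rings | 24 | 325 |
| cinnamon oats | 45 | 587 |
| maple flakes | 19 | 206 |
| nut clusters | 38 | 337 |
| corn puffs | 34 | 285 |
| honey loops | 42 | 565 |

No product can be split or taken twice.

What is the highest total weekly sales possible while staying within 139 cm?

Taking the top-ratio products first gives muesli mix + bran flakes + fruit rings + maple flakes + honey loops for 1697 (135 cm).
The 43 cm tied up in fruit rings and maple flakes is better spent on cinnamon oats — total rises to 1753 (137 cm).

1753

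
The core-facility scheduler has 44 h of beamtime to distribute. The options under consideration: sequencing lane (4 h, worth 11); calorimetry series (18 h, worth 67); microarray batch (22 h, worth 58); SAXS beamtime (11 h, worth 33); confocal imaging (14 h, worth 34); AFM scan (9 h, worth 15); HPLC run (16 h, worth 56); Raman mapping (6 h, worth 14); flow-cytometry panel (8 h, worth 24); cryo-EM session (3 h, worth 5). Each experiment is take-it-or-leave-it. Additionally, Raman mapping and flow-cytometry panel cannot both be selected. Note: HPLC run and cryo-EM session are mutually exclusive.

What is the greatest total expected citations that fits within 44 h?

148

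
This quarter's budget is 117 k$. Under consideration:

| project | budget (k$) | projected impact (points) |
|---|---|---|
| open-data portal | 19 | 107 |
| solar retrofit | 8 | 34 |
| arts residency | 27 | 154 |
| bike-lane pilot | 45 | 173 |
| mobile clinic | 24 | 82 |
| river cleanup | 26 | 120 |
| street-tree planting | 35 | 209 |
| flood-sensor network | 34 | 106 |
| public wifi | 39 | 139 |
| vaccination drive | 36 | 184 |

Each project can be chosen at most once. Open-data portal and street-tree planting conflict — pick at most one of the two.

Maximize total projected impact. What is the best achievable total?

599

Density check — street-tree planting 5.97, arts residency 5.70, open-data portal 5.63, vaccination drive 5.11 are the best per k$.
Taking open-data portal + solar retrofit + arts residency + river cleanup + vaccination drive: 116 k$ used, 599 in projected impact.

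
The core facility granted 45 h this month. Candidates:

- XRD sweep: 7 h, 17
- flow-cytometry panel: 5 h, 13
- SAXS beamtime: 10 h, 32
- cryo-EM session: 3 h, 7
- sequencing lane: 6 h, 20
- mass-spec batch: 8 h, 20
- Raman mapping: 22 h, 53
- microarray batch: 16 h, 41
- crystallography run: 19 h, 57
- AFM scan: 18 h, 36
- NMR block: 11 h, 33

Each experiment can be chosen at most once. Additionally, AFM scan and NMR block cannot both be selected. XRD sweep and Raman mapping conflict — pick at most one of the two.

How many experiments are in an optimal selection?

4

Optimal total is 135.
flow-cytometry panel + SAXS beamtime + crystallography run + NMR block hits 135 at 45 h.
Any selection reaching 135 contains exactly 4 experiments.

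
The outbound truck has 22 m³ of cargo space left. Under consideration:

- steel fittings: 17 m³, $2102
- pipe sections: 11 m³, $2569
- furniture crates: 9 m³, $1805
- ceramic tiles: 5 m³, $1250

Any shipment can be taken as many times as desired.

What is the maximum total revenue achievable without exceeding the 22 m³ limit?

5138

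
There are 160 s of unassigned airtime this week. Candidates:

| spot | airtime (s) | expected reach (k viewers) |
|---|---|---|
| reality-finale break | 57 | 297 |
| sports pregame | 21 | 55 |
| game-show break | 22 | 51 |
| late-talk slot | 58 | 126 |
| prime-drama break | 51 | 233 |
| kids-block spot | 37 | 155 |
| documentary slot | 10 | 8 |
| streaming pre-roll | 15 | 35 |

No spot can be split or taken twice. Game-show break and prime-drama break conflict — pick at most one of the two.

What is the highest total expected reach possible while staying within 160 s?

The ratio ordering already packs tightly: reality-finale break + prime-drama break + kids-block spot + streaming pre-roll, 160 s, 720.
Next best is reality-finale break + prime-drama break + kids-block spot + documentary slot at 693 (155 s) — short by 27.

720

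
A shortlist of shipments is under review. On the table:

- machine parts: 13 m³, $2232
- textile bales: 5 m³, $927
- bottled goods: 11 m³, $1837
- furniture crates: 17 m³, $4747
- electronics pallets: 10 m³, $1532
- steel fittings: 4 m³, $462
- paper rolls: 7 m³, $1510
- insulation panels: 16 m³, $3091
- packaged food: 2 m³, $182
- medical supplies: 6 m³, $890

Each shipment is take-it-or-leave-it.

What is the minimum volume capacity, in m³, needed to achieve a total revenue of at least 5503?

22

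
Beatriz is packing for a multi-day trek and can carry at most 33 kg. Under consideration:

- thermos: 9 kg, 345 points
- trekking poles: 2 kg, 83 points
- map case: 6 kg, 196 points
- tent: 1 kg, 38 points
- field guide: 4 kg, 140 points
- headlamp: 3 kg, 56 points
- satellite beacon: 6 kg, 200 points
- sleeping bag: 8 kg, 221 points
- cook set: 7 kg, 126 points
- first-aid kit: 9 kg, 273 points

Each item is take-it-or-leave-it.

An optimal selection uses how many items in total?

6

Best achievable utility is 1135.
For example thermos + trekking poles + map case + tent + satellite beacon + first-aid kit achieves it, using 33 kg.
Any selection reaching 1135 contains exactly 6 items.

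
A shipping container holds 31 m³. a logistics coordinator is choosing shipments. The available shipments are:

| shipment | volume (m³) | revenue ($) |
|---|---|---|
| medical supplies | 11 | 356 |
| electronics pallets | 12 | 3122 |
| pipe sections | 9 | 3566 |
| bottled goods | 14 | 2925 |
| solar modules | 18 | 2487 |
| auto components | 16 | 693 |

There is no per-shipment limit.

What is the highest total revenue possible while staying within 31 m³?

10698

The ratio ordering already packs tightly: 3×pipe sections, 27 m³, 10698.
Every other selection either busts 31 m³ or fails to beat 10698.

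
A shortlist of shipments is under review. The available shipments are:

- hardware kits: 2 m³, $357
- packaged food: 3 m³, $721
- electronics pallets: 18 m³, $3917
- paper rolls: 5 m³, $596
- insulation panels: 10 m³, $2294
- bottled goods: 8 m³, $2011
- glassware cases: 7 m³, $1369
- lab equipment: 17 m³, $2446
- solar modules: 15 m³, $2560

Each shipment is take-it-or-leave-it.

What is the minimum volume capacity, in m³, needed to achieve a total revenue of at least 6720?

Need the lightest bundle worth ≥ 6720.
hardware kits + packaged food + insulation panels + bottled goods + glassware cases reaches 6752 using 30 m³.
No combination under 30 m³ hits 6720.

30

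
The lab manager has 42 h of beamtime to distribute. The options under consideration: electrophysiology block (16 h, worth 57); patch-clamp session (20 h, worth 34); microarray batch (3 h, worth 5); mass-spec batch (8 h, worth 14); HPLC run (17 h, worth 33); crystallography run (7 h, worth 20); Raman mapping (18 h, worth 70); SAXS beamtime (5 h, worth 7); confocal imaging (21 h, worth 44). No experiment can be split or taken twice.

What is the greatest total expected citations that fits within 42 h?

147

Taking electrophysiology block + crystallography run + Raman mapping: 41 h used, 147 in expected citations.
Runner-up electrophysiology block + mass-spec batch + Raman mapping tops out at 141.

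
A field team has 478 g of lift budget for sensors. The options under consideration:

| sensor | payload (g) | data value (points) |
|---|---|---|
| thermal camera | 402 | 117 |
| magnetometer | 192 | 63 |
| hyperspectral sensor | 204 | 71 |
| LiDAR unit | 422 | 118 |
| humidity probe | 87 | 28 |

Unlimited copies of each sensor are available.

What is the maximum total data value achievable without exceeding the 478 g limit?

By data value per g: hyperspectral sensor 0.35, magnetometer 0.33, humidity probe 0.32, thermal camera 0.29 lead.
Greedy by ratio would take 2×hyperspectral sensor: 408 g used, total 142.
Replace hyperspectral sensor with 3×humidity probe: the trade gains 13 net, giving 155 at 465 g.
The spare 13 g is too small for any remaining sensor, and no exchange beats 155.

155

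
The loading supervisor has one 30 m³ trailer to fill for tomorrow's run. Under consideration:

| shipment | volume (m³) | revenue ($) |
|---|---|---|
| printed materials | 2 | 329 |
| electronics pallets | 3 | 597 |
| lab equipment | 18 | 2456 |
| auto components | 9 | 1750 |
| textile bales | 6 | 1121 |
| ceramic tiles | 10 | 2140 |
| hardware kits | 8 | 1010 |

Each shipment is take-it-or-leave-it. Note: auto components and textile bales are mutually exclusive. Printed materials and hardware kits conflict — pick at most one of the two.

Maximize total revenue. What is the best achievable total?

Taking electronics pallets + auto components + ceramic tiles + hardware kits: 30 m³ used, 5497 in revenue.
No other feasible combination exceeds 5497.

5497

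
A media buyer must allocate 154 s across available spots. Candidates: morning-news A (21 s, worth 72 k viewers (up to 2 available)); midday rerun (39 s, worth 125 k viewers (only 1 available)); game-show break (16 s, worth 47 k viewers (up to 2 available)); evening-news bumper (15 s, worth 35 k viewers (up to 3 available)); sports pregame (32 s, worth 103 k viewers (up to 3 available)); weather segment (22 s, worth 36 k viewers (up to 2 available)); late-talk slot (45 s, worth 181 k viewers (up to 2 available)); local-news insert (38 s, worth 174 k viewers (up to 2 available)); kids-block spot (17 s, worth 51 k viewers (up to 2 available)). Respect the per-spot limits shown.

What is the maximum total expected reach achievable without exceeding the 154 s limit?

632

Taking the top-ratio spots first gives morning-news A + late-talk slot + 2×local-news insert for 601 (142 s).
Dropping morning-news A frees 21 s; slotting in sports pregame (32 s) lifts the total to 632 at 153 s.
Every other selection either busts 154 s or exceeds an availability limit or fails to beat 632.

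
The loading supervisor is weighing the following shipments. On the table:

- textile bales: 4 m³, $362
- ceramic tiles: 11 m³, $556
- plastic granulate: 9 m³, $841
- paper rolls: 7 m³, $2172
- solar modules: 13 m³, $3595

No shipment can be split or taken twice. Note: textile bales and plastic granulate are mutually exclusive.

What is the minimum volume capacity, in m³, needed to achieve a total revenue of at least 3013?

13

Minimise m³ subject to total revenue ≥ 3013.
solar modules: 3595 revenue at 13 m³.
Below 13 m³ the best achievable stays under 3013.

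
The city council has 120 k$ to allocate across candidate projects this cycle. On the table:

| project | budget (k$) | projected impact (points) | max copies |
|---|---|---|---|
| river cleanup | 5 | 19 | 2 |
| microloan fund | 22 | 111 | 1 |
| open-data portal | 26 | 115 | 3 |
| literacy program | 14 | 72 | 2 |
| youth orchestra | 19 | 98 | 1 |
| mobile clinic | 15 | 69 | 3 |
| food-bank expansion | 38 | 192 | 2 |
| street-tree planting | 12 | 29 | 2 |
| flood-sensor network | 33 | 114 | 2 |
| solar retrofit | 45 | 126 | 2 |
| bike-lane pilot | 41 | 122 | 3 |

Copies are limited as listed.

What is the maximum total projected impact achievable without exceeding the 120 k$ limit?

597

Taking the top-ratio projects first gives 2×river cleanup + microloan fund + 2×literacy program + youth orchestra + food-bank expansion for 583 (117 k$).
But 2×literacy program + mobile clinic + 2×food-bank expansion fits in 119 k$ and reaches 597.
Nothing else within 120 k$ beats 597.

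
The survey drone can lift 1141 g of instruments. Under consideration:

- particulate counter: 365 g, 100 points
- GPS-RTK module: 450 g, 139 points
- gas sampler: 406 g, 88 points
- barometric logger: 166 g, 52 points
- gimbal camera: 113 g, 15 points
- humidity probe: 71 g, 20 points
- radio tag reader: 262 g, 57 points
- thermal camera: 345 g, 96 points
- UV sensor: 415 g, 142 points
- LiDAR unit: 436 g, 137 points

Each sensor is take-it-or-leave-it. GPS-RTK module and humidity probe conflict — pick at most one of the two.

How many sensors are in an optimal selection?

4

Best achievable data value is 351.
barometric logger + humidity probe + UV sensor + LiDAR unit hits 351 at 1088 g.
All optima have 4 sensors.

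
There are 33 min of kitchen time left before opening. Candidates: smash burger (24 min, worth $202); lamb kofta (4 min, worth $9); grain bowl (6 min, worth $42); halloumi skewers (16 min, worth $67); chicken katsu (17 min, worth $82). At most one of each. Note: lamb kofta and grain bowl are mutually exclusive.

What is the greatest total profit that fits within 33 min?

244

Smash burger + grain bowl uses 30 of the 33 min and totals 244.
Runner-up smash burger + lamb kofta tops out at 211.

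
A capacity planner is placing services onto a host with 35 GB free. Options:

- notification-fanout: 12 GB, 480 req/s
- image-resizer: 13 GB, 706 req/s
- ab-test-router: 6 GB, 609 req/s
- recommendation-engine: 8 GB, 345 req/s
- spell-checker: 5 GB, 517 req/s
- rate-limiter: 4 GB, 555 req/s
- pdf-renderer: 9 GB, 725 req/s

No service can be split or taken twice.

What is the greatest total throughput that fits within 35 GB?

2751

Taking ab-test-router + recommendation-engine + spell-checker + rate-limiter + pdf-renderer: 32 GB used, 2751 in throughput.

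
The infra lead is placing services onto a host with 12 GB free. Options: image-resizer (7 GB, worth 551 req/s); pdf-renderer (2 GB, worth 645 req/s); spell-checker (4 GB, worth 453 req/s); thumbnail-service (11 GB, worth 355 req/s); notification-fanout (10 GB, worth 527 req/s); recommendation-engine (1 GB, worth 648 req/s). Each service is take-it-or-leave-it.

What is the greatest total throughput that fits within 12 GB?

Density check — recommendation-engine 648.00, pdf-renderer 322.50, spell-checker 113.25 are the best per GB.
Greedy by ratio would take pdf-renderer + spell-checker + recommendation-engine: 7 GB used, total 1746.
The 4 GB tied up in spell-checker is better spent on image-resizer — total rises to 1844 (10 GB).

1844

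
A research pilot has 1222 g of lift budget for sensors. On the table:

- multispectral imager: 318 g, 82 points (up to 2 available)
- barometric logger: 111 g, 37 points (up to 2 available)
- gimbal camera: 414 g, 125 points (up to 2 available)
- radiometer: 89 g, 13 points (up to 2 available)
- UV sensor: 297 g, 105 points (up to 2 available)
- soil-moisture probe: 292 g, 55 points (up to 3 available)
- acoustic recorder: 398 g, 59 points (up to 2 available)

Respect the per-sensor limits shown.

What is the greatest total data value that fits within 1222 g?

Filling by ratio: multispectral imager + 2×barometric logger + 2×UV sensor for 366, with 88 g left unused.
The 429 g tied up in multispectral imager and barometric logger is better spent on gimbal camera + radiometer — total rises to 385 (1208 g).
The spare 14 g is too small for any remaining sensor, and no exchange beats 385.

385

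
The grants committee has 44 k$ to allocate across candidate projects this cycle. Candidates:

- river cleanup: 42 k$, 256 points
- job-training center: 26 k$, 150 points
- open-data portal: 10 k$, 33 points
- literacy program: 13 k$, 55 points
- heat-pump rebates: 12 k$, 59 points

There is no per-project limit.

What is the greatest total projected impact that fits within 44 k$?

256

Taking river cleanup: 42 k$ used, 256 in projected impact.
Every other selection either busts 44 k$ or fails to beat 256.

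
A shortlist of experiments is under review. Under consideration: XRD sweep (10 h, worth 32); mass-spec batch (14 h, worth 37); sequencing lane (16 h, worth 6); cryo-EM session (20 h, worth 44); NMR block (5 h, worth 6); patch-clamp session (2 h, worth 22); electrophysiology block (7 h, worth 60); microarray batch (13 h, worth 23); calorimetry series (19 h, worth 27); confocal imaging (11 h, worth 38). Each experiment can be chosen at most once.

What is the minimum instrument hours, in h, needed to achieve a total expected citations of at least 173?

Look for the lowest-instrument combination reaching 173.
Taking XRD sweep + patch-clamp session + electrophysiology block + microarray batch + confocal imaging gives 175 (≥ 173) for 43 h.
Below 43 h the best achievable stays under 173.

43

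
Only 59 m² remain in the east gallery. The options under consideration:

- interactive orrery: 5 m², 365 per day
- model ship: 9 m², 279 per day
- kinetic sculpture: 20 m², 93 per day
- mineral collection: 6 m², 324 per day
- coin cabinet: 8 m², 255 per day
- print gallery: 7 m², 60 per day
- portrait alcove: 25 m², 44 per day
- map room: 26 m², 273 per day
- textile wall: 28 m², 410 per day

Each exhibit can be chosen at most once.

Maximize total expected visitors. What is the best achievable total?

1633

Density check — interactive orrery 73.00, mineral collection 54.00, coin cabinet 31.88 are the best per m².
Taking interactive orrery + model ship + mineral collection + coin cabinet + textile wall: 56 m² used, 1633 in expected visitors.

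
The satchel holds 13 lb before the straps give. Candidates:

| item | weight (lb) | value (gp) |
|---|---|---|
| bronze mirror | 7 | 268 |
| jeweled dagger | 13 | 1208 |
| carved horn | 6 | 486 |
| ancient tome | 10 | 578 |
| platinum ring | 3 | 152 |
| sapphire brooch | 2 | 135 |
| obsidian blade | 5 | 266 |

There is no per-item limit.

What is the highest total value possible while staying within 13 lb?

1208

The ratio ordering already packs tightly: jeweled dagger, 13 lb, 1208.
No other feasible combination exceeds 1208.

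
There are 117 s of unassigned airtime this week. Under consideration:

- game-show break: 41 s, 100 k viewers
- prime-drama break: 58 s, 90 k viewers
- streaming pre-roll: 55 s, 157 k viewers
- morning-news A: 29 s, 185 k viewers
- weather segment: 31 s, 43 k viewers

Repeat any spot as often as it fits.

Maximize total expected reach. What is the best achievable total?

Taking 4×morning-news A: 116 s used, 740 in expected reach.
The spare 1 s is too small for any remaining spot, and no exchange beats 740.

740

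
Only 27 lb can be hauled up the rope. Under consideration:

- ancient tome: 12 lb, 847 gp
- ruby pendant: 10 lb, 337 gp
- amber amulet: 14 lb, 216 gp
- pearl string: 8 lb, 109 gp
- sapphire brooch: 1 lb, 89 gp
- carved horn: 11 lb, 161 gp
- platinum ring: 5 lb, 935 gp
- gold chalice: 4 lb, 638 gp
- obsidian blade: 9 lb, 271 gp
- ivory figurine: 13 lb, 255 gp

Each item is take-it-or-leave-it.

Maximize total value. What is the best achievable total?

2509

Ancient tome + sapphire brooch + platinum ring + gold chalice uses 22 of the 27 lb and totals 2509.
The closest alternative, ancient tome + platinum ring + gold chalice, reaches only 2420.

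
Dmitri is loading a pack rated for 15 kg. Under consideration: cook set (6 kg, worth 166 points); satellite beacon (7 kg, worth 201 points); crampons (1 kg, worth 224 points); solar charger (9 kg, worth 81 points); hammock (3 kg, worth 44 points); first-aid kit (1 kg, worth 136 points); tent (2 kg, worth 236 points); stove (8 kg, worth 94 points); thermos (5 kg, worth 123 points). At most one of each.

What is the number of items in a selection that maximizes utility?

Best achievable utility is 885.
cook set + crampons + first-aid kit + tent + thermos hits 885 at 15 kg.
Every optimal selection uses 5 items.

5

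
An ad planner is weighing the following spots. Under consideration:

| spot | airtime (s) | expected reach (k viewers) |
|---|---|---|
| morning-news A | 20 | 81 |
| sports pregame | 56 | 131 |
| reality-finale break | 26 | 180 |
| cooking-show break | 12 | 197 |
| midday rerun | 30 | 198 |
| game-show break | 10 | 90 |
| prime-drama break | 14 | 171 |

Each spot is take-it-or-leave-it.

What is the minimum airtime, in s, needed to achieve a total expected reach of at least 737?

82

Minimise s subject to total expected reach ≥ 737.
reality-finale break + cooking-show break + midday rerun + prime-drama break reaches 746 using 82 s.
No combination under 82 s hits 737.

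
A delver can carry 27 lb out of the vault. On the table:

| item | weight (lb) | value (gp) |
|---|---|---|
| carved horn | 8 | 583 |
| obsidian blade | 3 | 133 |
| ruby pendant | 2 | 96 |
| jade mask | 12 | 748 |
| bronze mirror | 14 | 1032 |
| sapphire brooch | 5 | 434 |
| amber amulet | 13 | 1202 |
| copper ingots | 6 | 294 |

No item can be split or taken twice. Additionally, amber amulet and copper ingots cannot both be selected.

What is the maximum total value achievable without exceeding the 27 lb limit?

Density check — amber amulet 92.46, sapphire brooch 86.80, bronze mirror 73.71, carved horn 72.88 are the best per lb.
Taking the top-ratio items first gives carved horn + sapphire brooch + amber amulet for 2219 (26 lb).
Dropping carved horn and sapphire brooch frees 13 lb; slotting in bronze mirror (14 lb) lifts the total to 2234 at 27 lb.

2234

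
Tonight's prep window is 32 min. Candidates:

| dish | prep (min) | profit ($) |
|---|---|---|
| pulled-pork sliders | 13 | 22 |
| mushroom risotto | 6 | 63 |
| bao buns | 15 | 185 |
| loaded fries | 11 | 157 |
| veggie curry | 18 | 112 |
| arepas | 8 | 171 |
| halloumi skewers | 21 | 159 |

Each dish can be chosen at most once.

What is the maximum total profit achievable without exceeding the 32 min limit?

419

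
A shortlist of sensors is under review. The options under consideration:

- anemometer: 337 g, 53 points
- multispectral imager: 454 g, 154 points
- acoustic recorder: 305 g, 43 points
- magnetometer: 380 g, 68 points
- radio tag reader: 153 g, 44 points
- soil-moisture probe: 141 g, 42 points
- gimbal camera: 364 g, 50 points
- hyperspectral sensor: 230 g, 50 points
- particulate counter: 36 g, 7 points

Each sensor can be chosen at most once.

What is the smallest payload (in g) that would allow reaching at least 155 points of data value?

490

Need the lightest bundle worth ≥ 155.
multispectral imager + particulate counter: 161 data value at 490 g.
No combination under 490 g hits 155.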